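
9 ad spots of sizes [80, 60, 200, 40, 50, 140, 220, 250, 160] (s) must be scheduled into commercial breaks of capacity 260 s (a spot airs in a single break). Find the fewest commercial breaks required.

5

Total = 250 + 220 + 200 + 160 + 140 + 80 + 60 + 50 + 40 = 1200 s.
Lower bound: ⌈1200/260⌉ = 5 commercial breaks.
A packing using 5 commercial breaks:
  break 1: 250 = 250
  break 2: 220 + 40 = 260
  break 3: 200 + 60 = 260
  break 4: 160 + 80 = 240
  break 5: 140 + 50 = 190
This matches the lower bound, so 5 is optimal.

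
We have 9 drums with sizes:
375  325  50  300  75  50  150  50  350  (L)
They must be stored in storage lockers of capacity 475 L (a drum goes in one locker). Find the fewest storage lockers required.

Total = 375 + 350 + 325 + 300 + 150 + 75 + 50 + 50 + 50 = 1725 L.
Lower bound: ⌈1725/475⌉ = 4 storage lockers.
A packing using 4 storage lockers:
  locker 1: 375 + 75 = 450
  locker 2: 350 + 50 + 50 = 450
  locker 3: 325 + 150 = 475
  locker 4: 300 + 50 = 350
This matches the lower bound, so 4 is optimal.

4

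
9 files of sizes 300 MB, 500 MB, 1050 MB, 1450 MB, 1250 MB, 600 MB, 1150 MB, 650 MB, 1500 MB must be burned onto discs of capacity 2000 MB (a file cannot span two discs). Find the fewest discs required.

5

Total = 1500 + 1450 + 1250 + 1150 + 1050 + 650 + 600 + 500 + 300 = 8450 MB.
Lower bound: ⌈8450/2000⌉ = 5 discs.
A packing using 5 discs:
  disc 1: 1500 + 500 = 2000
  disc 2: 1450 + 300 = 1750
  disc 3: 1250 + 650 = 1900
  disc 4: 1150 + 600 = 1750
  disc 5: 1050 = 1050
This matches the lower bound, so 5 is optimal.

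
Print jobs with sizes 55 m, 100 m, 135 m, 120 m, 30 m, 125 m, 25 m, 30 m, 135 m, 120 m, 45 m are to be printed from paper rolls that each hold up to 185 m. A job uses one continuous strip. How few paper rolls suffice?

6

Total = 135 + 135 + 125 + 120 + 120 + 100 + 55 + 45 + 30 + 30 + 25 = 920 m.
Lower bound: ⌈920/185⌉ = 5 paper rolls.
Also, 6 print jobs each exceed 185/2 m, and no two of those can share a roll, so at least 6 paper rolls are needed.
A packing using 6 paper rolls:
  roll 1: 135 + 45 = 180
  roll 2: 135 + 30 = 165
  roll 3: 125 + 55 = 180
  roll 4: 120 + 30 + 25 = 175
  roll 5: 120 = 120
  roll 6: 100 = 100
This matches the lower bound, so 6 is optimal.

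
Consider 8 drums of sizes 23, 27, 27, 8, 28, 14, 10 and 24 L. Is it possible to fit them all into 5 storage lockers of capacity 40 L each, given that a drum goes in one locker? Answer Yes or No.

Yes

A valid assignment using 5 storage lockers:
  locker 1: 28 + 10 = 38
  locker 2: 27 + 8 = 35
  locker 3: 27 = 27
  locker 4: 24 + 14 = 38
  locker 5: 23 = 23
Every load is within 40 L, so 5 storage lockers suffice.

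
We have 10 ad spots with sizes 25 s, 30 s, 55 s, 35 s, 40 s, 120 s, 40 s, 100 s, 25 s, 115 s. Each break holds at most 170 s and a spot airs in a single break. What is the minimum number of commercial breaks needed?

Total = 120 + 115 + 100 + 55 + 40 + 40 + 35 + 30 + 25 + 25 = 585 s.
Lower bound: ⌈585/170⌉ = 4 commercial breaks.
A packing using 4 commercial breaks:
  break 1: 120 + 40 = 160
  break 2: 115 + 55 = 170
  break 3: 100 + 40 + 30 = 170
  break 4: 35 + 25 + 25 = 85
This matches the lower bound, so 4 is optimal.

4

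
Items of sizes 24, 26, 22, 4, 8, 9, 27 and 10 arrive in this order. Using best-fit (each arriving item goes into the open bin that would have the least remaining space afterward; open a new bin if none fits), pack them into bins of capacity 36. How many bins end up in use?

  24 → bin 1 (new)  [load 24/36]
  26 → bin 2 (new)  [load 26/36]
  22 → bin 3 (new)  [load 22/36]
  4 → bin 2  [load 30/36]
  8 → bin 1  [load 32/36]
  9 → bin 3  [load 31/36]
  27 → bin 4 (new)  [load 27/36]
  10 → bin 5 (new)  [load 10/36]
5 bins opened.

5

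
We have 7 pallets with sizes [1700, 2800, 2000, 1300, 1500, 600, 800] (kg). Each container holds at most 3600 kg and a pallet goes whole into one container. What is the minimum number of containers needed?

Total = 2800 + 2000 + 1700 + 1500 + 1300 + 800 + 600 = 10700 kg.
Lower bound: ⌈10700/3600⌉ = 3 containers.
A packing using 3 containers:
  container 1: 2800 + 800 = 3600
  container 2: 2000 + 1500 = 3500
  container 3: 1700 + 1300 + 600 = 3600
This matches the lower bound, so 3 is optimal.

3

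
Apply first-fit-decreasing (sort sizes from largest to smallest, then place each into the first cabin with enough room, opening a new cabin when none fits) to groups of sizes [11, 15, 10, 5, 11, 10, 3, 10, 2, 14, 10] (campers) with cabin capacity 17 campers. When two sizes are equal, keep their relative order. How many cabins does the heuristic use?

Sorted descending: 15, 14, 11, 11, 10, 10, 10, 10, 5, 3, 2.
  15 → cabin 1 (new)  [load 15/17]
  14 → cabin 2 (new)  [load 14/17]
  11 → cabin 3 (new)  [load 11/17]
  11 → cabin 4 (new)  [load 11/17]
  10 → cabin 5 (new)  [load 10/17]
  10 → cabin 6 (new)  [load 10/17]
  10 → cabin 7 (new)  [load 10/17]
  10 → cabin 8 (new)  [load 10/17]
  5 → cabin 3  [load 16/17]
  3 → cabin 2  [load 17/17]
  2 → cabin 1  [load 17/17]
8 cabins opened.

8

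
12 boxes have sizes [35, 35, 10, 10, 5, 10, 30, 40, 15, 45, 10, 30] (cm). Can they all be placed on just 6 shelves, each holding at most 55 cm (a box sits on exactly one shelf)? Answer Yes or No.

A valid assignment using 6 shelves:
  shelf 1: 45 + 10 = 55
  shelf 2: 40 + 15 = 55
  shelf 3: 35 + 10 + 10 = 55
  shelf 4: 35 + 10 + 5 = 50
  shelf 5: 30 = 30
  shelf 6: 30 = 30
Every load is within 55 cm, so 6 shelves suffice.

Yes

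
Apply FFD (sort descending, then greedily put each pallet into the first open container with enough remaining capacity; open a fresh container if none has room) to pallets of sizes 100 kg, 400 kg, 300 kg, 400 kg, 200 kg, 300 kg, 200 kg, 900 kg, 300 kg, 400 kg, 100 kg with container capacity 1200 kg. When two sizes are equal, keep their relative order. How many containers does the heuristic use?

Sorted descending: 900, 400, 400, 400, 300, 300, 300, 200, 200, 100, 100.
  900 → container 1 (new)  [load 900/1200]
  400 → container 2 (new)  [load 400/1200]
  400 → container 2  [load 800/1200]
  400 → container 2  [load 1200/1200]
  300 → container 1  [load 1200/1200]
  300 → container 3 (new)  [load 300/1200]
  300 → container 3  [load 600/1200]
  200 → container 3  [load 800/1200]
  200 → container 3  [load 1000/1200]
  100 → container 3  [load 1100/1200]
  100 → container 3  [load 1200/1200]
3 containers opened.

3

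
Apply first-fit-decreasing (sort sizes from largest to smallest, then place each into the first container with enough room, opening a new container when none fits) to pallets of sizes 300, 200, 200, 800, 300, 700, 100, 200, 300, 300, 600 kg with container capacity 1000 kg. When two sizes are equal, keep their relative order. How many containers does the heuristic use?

Sorted descending: 800, 700, 600, 300, 300, 300, 300, 200, 200, 200, 100.
  800 → container 1 (new)  [load 800/1000]
  700 → container 2 (new)  [load 700/1000]
  600 → container 3 (new)  [load 600/1000]
  300 → container 2  [load 1000/1000]
  300 → container 3  [load 900/1000]
  300 → container 4 (new)  [load 300/1000]
  300 → container 4  [load 600/1000]
  200 → container 1  [load 1000/1000]
  200 → container 4  [load 800/1000]
  200 → container 4  [load 1000/1000]
  100 → container 3  [load 1000/1000]
4 containers opened.

4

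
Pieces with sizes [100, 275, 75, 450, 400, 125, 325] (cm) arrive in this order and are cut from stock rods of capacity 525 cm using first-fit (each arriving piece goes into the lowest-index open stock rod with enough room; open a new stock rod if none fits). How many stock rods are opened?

4

  100 → stock rod 1 (new)  [load 100/525]
  275 → stock rod 1  [load 375/525]
  75 → stock rod 1  [load 450/525]
  450 → stock rod 2 (new)  [load 450/525]
  400 → stock rod 3 (new)  [load 400/525]
  125 → stock rod 3  [load 525/525]
  325 → stock rod 4 (new)  [load 325/525]
4 stock rods opened.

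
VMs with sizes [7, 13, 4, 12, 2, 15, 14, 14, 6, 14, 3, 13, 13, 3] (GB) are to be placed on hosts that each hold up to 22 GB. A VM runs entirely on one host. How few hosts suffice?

8

Total = 15 + 14 + 14 + 14 + 13 + 13 + 13 + 12 + 7 + 6 + 4 + 3 + 3 + 2 = 133 GB.
Lower bound: ⌈133/22⌉ = 7 hosts.
Also, 8 VMs each exceed 11 GB, and no two of those can share a host, so at least 8 hosts are needed.
A packing using 8 hosts:
  host 1: 15 + 7 = 22
  host 2: 14 + 6 + 2 = 22
  host 3: 14 + 4 + 3 = 21
  host 4: 14 + 3 = 17
  host 5: 13 = 13
  host 6: 13 = 13
  host 7: 13 = 13
  host 8: 12 = 12
This matches the lower bound, so 8 is optimal.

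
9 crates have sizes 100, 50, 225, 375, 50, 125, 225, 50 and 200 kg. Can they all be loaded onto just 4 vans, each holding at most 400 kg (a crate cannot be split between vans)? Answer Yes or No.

Yes

A valid assignment using 4 vans:
  van 1: 375 = 375
  van 2: 225 + 125 + 50 = 400
  van 3: 225 + 100 + 50 = 375
  van 4: 200 + 50 = 250
Every load is within 400 kg, so 4 vans suffice.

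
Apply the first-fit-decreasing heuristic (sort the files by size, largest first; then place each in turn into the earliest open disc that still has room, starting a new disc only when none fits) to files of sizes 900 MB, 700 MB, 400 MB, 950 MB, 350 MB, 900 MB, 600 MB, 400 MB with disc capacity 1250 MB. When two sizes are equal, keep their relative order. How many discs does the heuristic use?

Sorted descending: 950, 900, 900, 700, 600, 400, 400, 350.
  950 → disc 1 (new)  [load 950/1250]
  900 → disc 2 (new)  [load 900/1250]
  900 → disc 3 (new)  [load 900/1250]
  700 → disc 4 (new)  [load 700/1250]
  600 → disc 5 (new)  [load 600/1250]
  400 → disc 4  [load 1100/1250]
  400 → disc 5  [load 1000/1250]
  350 → disc 2  [load 1250/1250]
5 discs opened.

5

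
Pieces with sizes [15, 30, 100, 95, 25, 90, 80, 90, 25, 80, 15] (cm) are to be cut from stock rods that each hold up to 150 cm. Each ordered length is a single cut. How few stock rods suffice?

Total = 100 + 95 + 90 + 90 + 80 + 80 + 30 + 25 + 25 + 15 + 15 = 645 cm.
Lower bound: ⌈645/150⌉ = 5 stock rods.
Also, 6 pieces each exceed 75 cm, and no two of those can share a stock rod, so at least 6 stock rods are needed.
A packing using 6 stock rods:
  stock rod 1: 100 + 30 + 15 = 145
  stock rod 2: 95 + 25 + 25 = 145
  stock rod 3: 90 + 15 = 105
  stock rod 4: 90 = 90
  stock rod 5: 80 = 80
  stock rod 6: 80 = 80
This matches the lower bound, so 6 is optimal.

6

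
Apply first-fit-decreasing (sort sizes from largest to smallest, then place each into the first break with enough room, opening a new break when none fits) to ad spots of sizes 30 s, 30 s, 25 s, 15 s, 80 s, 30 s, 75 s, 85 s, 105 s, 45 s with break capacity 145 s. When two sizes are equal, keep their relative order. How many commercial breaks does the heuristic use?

Sorted descending: 105, 85, 80, 75, 45, 30, 30, 30, 25, 15.
  105 → break 1 (new)  [load 105/145]
  85 → break 2 (new)  [load 85/145]
  80 → break 3 (new)  [load 80/145]
  75 → break 4 (new)  [load 75/145]
  45 → break 2  [load 130/145]
  30 → break 1  [load 135/145]
  30 → break 3  [load 110/145]
  30 → break 3  [load 140/145]
  25 → break 4  [load 100/145]
  15 → break 2  [load 145/145]
4 commercial breaks opened.

4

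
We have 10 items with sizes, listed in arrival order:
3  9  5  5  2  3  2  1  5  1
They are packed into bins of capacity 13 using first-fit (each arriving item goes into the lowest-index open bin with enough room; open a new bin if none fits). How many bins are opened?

3

  3 → bin 1 (new)  [load 3/13]
  9 → bin 1  [load 12/13]
  5 → bin 2 (new)  [load 5/13]
  5 → bin 2  [load 10/13]
  2 → bin 2  [load 12/13]
  3 → bin 3 (new)  [load 3/13]
  2 → bin 3  [load 5/13]
  1 → bin 1  [load 13/13]
  5 → bin 3  [load 10/13]
  1 → bin 2  [load 13/13]
3 bins opened.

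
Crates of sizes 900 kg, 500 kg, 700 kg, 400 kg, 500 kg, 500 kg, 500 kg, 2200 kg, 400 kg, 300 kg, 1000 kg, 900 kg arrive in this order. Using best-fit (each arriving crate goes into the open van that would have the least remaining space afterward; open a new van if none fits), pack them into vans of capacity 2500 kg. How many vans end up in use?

  900 → van 1 (new)  [load 900/2500]
  500 → van 1  [load 1400/2500]
  700 → van 1  [load 2100/2500]
  400 → van 1  [load 2500/2500]
  500 → van 2 (new)  [load 500/2500]
  500 → van 2  [load 1000/2500]
  500 → van 2  [load 1500/2500]
  2200 → van 3 (new)  [load 2200/2500]
  400 → van 2  [load 1900/2500]
  300 → van 3  [load 2500/2500]
  1000 → van 4 (new)  [load 1000/2500]
  900 → van 4  [load 1900/2500]
4 vans opened.

4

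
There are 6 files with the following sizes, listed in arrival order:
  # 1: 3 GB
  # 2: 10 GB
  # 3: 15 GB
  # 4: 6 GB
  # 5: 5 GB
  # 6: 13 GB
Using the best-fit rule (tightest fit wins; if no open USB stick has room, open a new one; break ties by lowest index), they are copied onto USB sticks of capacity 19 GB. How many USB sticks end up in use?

  3 → USB stick 1 (new)  [load 3/19]
  10 → USB stick 1  [load 13/19]
  15 → USB stick 2 (new)  [load 15/19]
  6 → USB stick 1  [load 19/19]
  5 → USB stick 3 (new)  [load 5/19]
  13 → USB stick 3  [load 18/19]
3 USB sticks opened.

3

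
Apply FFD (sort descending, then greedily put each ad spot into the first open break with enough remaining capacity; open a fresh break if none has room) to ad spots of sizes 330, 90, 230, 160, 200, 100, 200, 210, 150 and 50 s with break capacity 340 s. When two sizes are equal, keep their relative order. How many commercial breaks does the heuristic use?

Sorted descending: 330, 230, 210, 200, 200, 160, 150, 100, 90, 50.
  330 → break 1 (new)  [load 330/340]
  230 → break 2 (new)  [load 230/340]
  210 → break 3 (new)  [load 210/340]
  200 → break 4 (new)  [load 200/340]
  200 → break 5 (new)  [load 200/340]
  160 → break 6 (new)  [load 160/340]
  150 → break 6  [load 310/340]
  100 → break 2  [load 330/340]
  90 → break 3  [load 300/340]
  50 → break 4  [load 250/340]
6 commercial breaks opened.

6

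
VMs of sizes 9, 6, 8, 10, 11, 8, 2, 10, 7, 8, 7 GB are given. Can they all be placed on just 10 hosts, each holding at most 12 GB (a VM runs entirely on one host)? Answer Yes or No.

A valid assignment using 10 hosts:
  host 1: 11 = 11
  host 2: 10 + 2 = 12
  host 3: 10 = 10
  host 4: 9 = 9
  host 5: 8 = 8
  host 6: 8 = 8
  host 7: 8 = 8
  host 8: 7 = 7
  host 9: 7 = 7
  host 10: 6 = 6
Every load is within 12 GB, so 10 hosts suffice.

Yes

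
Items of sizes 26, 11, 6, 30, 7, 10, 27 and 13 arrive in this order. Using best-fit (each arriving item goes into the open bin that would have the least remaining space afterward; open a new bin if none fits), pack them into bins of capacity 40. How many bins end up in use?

  26 → bin 1 (new)  [load 26/40]
  11 → bin 1  [load 37/40]
  6 → bin 2 (new)  [load 6/40]
  30 → bin 2  [load 36/40]
  7 → bin 3 (new)  [load 7/40]
  10 → bin 3  [load 17/40]
  27 → bin 4 (new)  [load 27/40]
  13 → bin 4  [load 40/40]
4 bins opened.

4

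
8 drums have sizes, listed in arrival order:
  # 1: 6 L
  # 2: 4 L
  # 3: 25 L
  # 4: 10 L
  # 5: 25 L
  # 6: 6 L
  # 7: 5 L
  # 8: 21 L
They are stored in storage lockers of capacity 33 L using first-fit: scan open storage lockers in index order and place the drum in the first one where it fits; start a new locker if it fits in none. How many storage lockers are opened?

4

  6 → locker 1 (new)  [load 6/33]
  4 → locker 1  [load 10/33]
  25 → locker 2 (new)  [load 25/33]
  10 → locker 1  [load 20/33]
  25 → locker 3 (new)  [load 25/33]
  6 → locker 1  [load 26/33]
  5 → locker 1  [load 31/33]
  21 → locker 4 (new)  [load 21/33]
4 storage lockers opened.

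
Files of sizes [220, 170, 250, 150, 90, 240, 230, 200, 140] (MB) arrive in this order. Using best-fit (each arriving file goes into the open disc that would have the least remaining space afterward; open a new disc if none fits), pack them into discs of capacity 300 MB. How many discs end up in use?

7

  220 → disc 1 (new)  [load 220/300]
  170 → disc 2 (new)  [load 170/300]
  250 → disc 3 (new)  [load 250/300]
  150 → disc 4 (new)  [load 150/300]
  90 → disc 2  [load 260/300]
  240 → disc 5 (new)  [load 240/300]
  230 → disc 6 (new)  [load 230/300]
  200 → disc 7 (new)  [load 200/300]
  140 → disc 4  [load 290/300]
7 discs opened.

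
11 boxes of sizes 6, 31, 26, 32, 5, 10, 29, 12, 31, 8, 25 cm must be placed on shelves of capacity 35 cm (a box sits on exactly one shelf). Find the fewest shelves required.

Total = 32 + 31 + 31 + 29 + 26 + 25 + 12 + 10 + 8 + 6 + 5 = 215 cm.
Lower bound: ⌈215/35⌉ = 7 shelves.
A packing using 7 shelves:
  shelf 1: 32 = 32
  shelf 2: 31 = 31
  shelf 3: 31 = 31
  shelf 4: 29 + 6 = 35
  shelf 5: 26 + 8 = 34
  shelf 6: 25 + 10 = 35
  shelf 7: 12 + 5 = 17
This matches the lower bound, so 7 is optimal.

7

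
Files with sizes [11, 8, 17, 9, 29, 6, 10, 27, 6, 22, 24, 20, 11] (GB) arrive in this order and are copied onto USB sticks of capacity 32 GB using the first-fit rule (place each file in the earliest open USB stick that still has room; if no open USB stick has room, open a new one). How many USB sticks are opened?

7

  11 → USB stick 1 (new)  [load 11/32]
  8 → USB stick 1  [load 19/32]
  17 → USB stick 2 (new)  [load 17/32]
  9 → USB stick 1  [load 28/32]
  29 → USB stick 3 (new)  [load 29/32]
  6 → USB stick 2  [load 23/32]
  10 → USB stick 4 (new)  [load 10/32]
  27 → USB stick 5 (new)  [load 27/32]
  6 → USB stick 2  [load 29/32]
  22 → USB stick 4  [load 32/32]
  24 → USB stick 6 (new)  [load 24/32]
  20 → USB stick 7 (new)  [load 20/32]
  11 → USB stick 7  [load 31/32]
7 USB sticks opened.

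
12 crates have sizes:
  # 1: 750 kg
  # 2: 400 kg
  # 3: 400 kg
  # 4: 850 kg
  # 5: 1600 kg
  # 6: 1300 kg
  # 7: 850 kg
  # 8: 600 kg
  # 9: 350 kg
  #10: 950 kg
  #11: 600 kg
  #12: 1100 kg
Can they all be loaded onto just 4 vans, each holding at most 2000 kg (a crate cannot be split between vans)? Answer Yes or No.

No

Total = 9750 kg; ⌈9750/2000⌉ = 5.
At least 5 vans are required, but only 4 are allowed.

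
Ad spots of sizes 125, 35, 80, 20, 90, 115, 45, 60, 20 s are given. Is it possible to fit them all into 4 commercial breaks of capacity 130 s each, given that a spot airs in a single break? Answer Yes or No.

Total = 590 s; ⌈590/130⌉ = 5.
At least 5 commercial breaks are required, but only 4 are allowed.

No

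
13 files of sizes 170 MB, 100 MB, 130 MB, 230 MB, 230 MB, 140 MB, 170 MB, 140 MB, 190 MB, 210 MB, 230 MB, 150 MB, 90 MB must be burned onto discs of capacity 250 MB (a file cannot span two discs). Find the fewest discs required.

Total = 230 + 230 + 230 + 210 + 190 + 170 + 170 + 150 + 140 + 140 + 130 + 100 + 90 = 2180 MB.
Lower bound: ⌈2180/250⌉ = 9 discs.
Also, 11 files each exceed 125 MB, and no two of those can share a disc, so at least 11 discs are needed.
A packing using 11 discs:
  disc 1: 230 = 230
  disc 2: 230 = 230
  disc 3: 230 = 230
  disc 4: 210 = 210
  disc 5: 190 = 190
  disc 6: 170 = 170
  disc 7: 170 = 170
  disc 8: 150 + 100 = 250
  disc 9: 140 + 90 = 230
  disc 10: 140 = 140
  disc 11: 130 = 130
This matches the lower bound, so 11 is optimal.

11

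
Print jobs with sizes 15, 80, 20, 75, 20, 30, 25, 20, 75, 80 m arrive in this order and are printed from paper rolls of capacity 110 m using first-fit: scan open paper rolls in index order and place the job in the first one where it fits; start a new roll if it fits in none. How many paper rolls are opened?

5

  15 → roll 1 (new)  [load 15/110]
  80 → roll 1  [load 95/110]
  20 → roll 2 (new)  [load 20/110]
  75 → roll 2  [load 95/110]
  20 → roll 3 (new)  [load 20/110]
  30 → roll 3  [load 50/110]
  25 → roll 3  [load 75/110]
  20 → roll 3  [load 95/110]
  75 → roll 4 (new)  [load 75/110]
  80 → roll 5 (new)  [load 80/110]
5 paper rolls opened.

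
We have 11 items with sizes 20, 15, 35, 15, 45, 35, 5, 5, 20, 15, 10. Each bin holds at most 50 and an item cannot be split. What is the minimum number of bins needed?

Total = 45 + 35 + 35 + 20 + 20 + 15 + 15 + 15 + 10 + 5 + 5 = 220.
Lower bound: ⌈220/50⌉ = 5 bins.
A packing using 5 bins:
  bin 1: 45 + 5 = 50
  bin 2: 35 + 15 = 50
  bin 3: 35 + 15 = 50
  bin 4: 20 + 20 + 10 = 50
  bin 5: 15 + 5 = 20
This matches the lower bound, so 5 is optimal.

5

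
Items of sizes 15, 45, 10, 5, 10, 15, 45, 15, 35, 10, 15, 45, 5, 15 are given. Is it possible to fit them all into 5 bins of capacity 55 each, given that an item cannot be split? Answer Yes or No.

No

Total = 285; ⌈285/55⌉ = 6.
At least 6 bins are required, but only 5 are allowed.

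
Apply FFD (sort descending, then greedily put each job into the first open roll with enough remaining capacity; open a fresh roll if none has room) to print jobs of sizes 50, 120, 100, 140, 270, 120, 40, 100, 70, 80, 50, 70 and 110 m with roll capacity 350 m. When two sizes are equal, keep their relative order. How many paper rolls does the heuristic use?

Sorted descending: 270, 140, 120, 120, 110, 100, 100, 80, 70, 70, 50, 50, 40.
  270 → roll 1 (new)  [load 270/350]
  140 → roll 2 (new)  [load 140/350]
  120 → roll 2  [load 260/350]
  120 → roll 3 (new)  [load 120/350]
  110 → roll 3  [load 230/350]
  100 → roll 3  [load 330/350]
  100 → roll 4 (new)  [load 100/350]
  80 → roll 1  [load 350/350]
  70 → roll 2  [load 330/350]
  70 → roll 4  [load 170/350]
  50 → roll 4  [load 220/350]
  50 → roll 4  [load 270/350]
  40 → roll 4  [load 310/350]
4 paper rolls opened.

4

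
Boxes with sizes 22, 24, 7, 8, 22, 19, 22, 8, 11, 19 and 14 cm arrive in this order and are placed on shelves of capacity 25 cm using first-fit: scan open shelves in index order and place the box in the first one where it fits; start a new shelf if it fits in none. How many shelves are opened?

8

  22 → shelf 1 (new)  [load 22/25]
  24 → shelf 2 (new)  [load 24/25]
  7 → shelf 3 (new)  [load 7/25]
  8 → shelf 3  [load 15/25]
  22 → shelf 4 (new)  [load 22/25]
  19 → shelf 5 (new)  [load 19/25]
  22 → shelf 6 (new)  [load 22/25]
  8 → shelf 3  [load 23/25]
  11 → shelf 7 (new)  [load 11/25]
  19 → shelf 8 (new)  [load 19/25]
  14 → shelf 7  [load 25/25]
8 shelves opened.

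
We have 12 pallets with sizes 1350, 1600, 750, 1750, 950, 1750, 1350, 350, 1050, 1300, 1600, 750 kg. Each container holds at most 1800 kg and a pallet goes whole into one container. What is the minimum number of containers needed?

Total = 1750 + 1750 + 1600 + 1600 + 1350 + 1350 + 1300 + 1050 + 950 + 750 + 750 + 350 = 14550 kg.
Lower bound: ⌈14550/1800⌉ = 9 containers.
A packing using 9 containers:
  container 1: 1750 = 1750
  container 2: 1750 = 1750
  container 3: 1600 = 1600
  container 4: 1600 = 1600
  container 5: 1350 + 350 = 1700
  container 6: 1350 = 1350
  container 7: 1300 = 1300
  container 8: 1050 + 750 = 1800
  container 9: 950 + 750 = 1700
This matches the lower bound, so 9 is optimal.

9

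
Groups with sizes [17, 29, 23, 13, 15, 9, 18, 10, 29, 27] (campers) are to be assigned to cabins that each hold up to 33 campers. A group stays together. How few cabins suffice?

Total = 29 + 29 + 27 + 23 + 18 + 17 + 15 + 13 + 10 + 9 = 190 campers.
Lower bound: ⌈190/33⌉ = 6 cabins.
A packing using 7 cabins:
  cabin 1: 29 = 29
  cabin 2: 29 = 29
  cabin 3: 27 = 27
  cabin 4: 23 + 10 = 33
  cabin 5: 18 + 15 = 33
  cabin 6: 17 + 13 = 30
  cabin 7: 9 = 9
No arrangement into 6 cabins stays within capacity, so 7 is optimal.

7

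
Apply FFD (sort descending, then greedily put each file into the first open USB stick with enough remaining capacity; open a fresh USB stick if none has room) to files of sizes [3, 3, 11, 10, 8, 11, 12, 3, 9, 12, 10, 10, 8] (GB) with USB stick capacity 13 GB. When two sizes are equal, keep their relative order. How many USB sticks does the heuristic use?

10

Sorted descending: 12, 12, 11, 11, 10, 10, 10, 9, 8, 8, 3, 3, 3.
  12 → USB stick 1 (new)  [load 12/13]
  12 → USB stick 2 (new)  [load 12/13]
  11 → USB stick 3 (new)  [load 11/13]
  11 → USB stick 4 (new)  [load 11/13]
  10 → USB stick 5 (new)  [load 10/13]
  10 → USB stick 6 (new)  [load 10/13]
  10 → USB stick 7 (new)  [load 10/13]
  9 → USB stick 8 (new)  [load 9/13]
  8 → USB stick 9 (new)  [load 8/13]
  8 → USB stick 10 (new)  [load 8/13]
  3 → USB stick 5  [load 13/13]
  3 → USB stick 6  [load 13/13]
  3 → USB stick 7  [load 13/13]
10 USB sticks opened.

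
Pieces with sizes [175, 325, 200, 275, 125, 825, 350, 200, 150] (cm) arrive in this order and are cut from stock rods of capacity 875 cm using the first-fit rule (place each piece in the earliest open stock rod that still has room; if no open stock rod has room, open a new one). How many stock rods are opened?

  175 → stock rod 1 (new)  [load 175/875]
  325 → stock rod 1  [load 500/875]
  200 → stock rod 1  [load 700/875]
  275 → stock rod 2 (new)  [load 275/875]
  125 → stock rod 1  [load 825/875]
  825 → stock rod 3 (new)  [load 825/875]
  350 → stock rod 2  [load 625/875]
  200 → stock rod 2  [load 825/875]
  150 → stock rod 4 (new)  [load 150/875]
4 stock rods opened.

4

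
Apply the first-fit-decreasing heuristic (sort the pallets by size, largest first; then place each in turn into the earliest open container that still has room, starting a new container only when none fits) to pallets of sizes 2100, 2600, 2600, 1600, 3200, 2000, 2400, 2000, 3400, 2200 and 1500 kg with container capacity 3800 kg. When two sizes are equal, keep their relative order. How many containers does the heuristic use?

Sorted descending: 3400, 3200, 2600, 2600, 2400, 2200, 2100, 2000, 2000, 1600, 1500.
  3400 → container 1 (new)  [load 3400/3800]
  3200 → container 2 (new)  [load 3200/3800]
  2600 → container 3 (new)  [load 2600/3800]
  2600 → container 4 (new)  [load 2600/3800]
  2400 → container 5 (new)  [load 2400/3800]
  2200 → container 6 (new)  [load 2200/3800]
  2100 → container 7 (new)  [load 2100/3800]
  2000 → container 8 (new)  [load 2000/3800]
  2000 → container 9 (new)  [load 2000/3800]
  1600 → container 6  [load 3800/3800]
  1500 → container 7  [load 3600/3800]
9 containers opened.

9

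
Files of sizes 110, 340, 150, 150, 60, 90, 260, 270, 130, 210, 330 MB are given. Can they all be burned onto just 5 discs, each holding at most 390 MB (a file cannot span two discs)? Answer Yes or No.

Total = 2100 MB; ⌈2100/390⌉ = 6.
At least 6 discs are required, but only 5 are allowed.

No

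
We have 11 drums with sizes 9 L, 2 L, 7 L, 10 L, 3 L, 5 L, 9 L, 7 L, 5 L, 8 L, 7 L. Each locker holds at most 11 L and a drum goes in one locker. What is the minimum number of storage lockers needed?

Total = 10 + 9 + 9 + 8 + 7 + 7 + 7 + 5 + 5 + 3 + 2 = 72 L.
Lower bound: ⌈72/11⌉ = 7 storage lockers.
A packing using 8 storage lockers:
  locker 1: 10 = 10
  locker 2: 9 + 2 = 11
  locker 3: 9 = 9
  locker 4: 8 + 3 = 11
  locker 5: 7 = 7
  locker 6: 7 = 7
  locker 7: 7 = 7
  locker 8: 5 + 5 = 10
No arrangement into 7 storage lockers stays within capacity, so 8 is optimal.

8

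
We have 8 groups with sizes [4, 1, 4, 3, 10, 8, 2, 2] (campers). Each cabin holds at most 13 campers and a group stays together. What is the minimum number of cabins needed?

Total = 10 + 8 + 4 + 4 + 3 + 2 + 2 + 1 = 34 campers.
Lower bound: ⌈34/13⌉ = 3 cabins.
A packing using 3 cabins:
  cabin 1: 10 + 3 = 13
  cabin 2: 8 + 4 + 1 = 13
  cabin 3: 4 + 2 + 2 = 8
This matches the lower bound, so 3 is optimal.

3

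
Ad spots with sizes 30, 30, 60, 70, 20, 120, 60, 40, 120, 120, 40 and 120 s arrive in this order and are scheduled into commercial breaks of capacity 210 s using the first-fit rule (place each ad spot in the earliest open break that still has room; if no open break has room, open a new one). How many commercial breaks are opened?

  30 → break 1 (new)  [load 30/210]
  30 → break 1  [load 60/210]
  60 → break 1  [load 120/210]
  70 → break 1  [load 190/210]
  20 → break 1  [load 210/210]
  120 → break 2 (new)  [load 120/210]
  60 → break 2  [load 180/210]
  40 → break 3 (new)  [load 40/210]
  120 → break 3  [load 160/210]
  120 → break 4 (new)  [load 120/210]
  40 → break 3  [load 200/210]
  120 → break 5 (new)  [load 120/210]
5 commercial breaks opened.

5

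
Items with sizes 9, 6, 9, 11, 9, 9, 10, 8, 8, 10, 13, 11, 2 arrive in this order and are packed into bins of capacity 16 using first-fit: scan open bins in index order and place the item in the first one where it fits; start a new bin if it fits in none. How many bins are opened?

10

  9 → bin 1 (new)  [load 9/16]
  6 → bin 1  [load 15/16]
  9 → bin 2 (new)  [load 9/16]
  11 → bin 3 (new)  [load 11/16]
  9 → bin 4 (new)  [load 9/16]
  9 → bin 5 (new)  [load 9/16]
  10 → bin 6 (new)  [load 10/16]
  8 → bin 7 (new)  [load 8/16]
  8 → bin 7  [load 16/16]
  10 → bin 8 (new)  [load 10/16]
  13 → bin 9 (new)  [load 13/16]
  11 → bin 10 (new)  [load 11/16]
  2 → bin 2  [load 11/16]
10 bins opened.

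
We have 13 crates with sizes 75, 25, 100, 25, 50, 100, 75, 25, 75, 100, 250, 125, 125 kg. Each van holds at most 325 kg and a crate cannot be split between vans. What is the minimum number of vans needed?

4

Total = 250 + 125 + 125 + 100 + 100 + 100 + 75 + 75 + 75 + 50 + 25 + 25 + 25 = 1150 kg.
Lower bound: ⌈1150/325⌉ = 4 vans.
A packing using 4 vans:
  van 1: 250 + 75 = 325
  van 2: 125 + 125 + 75 = 325
  van 3: 100 + 100 + 100 + 25 = 325
  van 4: 75 + 50 + 25 + 25 = 175
This matches the lower bound, so 4 is optimal.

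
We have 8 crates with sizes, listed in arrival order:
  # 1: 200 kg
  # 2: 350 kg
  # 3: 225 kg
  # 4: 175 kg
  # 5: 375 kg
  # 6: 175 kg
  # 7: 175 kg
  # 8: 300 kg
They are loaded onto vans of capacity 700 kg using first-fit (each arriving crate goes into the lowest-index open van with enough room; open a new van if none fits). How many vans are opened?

  200 → van 1 (new)  [load 200/700]
  350 → van 1  [load 550/700]
  225 → van 2 (new)  [load 225/700]
  175 → van 2  [load 400/700]
  375 → van 3 (new)  [load 375/700]
  175 → van 2  [load 575/700]
  175 → van 3  [load 550/700]
  300 → van 4 (new)  [load 300/700]
4 vans opened.

4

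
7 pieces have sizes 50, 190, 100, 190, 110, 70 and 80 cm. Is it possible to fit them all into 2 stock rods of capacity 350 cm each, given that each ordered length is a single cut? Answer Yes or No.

Total = 790 cm; ⌈790/350⌉ = 3.
At least 3 stock rods are required, but only 2 are allowed.

No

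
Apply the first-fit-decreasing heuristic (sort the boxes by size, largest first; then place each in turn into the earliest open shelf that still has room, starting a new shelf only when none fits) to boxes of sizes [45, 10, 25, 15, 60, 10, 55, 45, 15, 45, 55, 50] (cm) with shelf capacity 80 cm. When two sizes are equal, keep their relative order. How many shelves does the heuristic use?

7

Sorted descending: 60, 55, 55, 50, 45, 45, 45, 25, 15, 15, 10, 10.
  60 → shelf 1 (new)  [load 60/80]
  55 → shelf 2 (new)  [load 55/80]
  55 → shelf 3 (new)  [load 55/80]
  50 → shelf 4 (new)  [load 50/80]
  45 → shelf 5 (new)  [load 45/80]
  45 → shelf 6 (new)  [load 45/80]
  45 → shelf 7 (new)  [load 45/80]
  25 → shelf 2  [load 80/80]
  15 → shelf 1  [load 75/80]
  15 → shelf 3  [load 70/80]
  10 → shelf 3  [load 80/80]
  10 → shelf 4  [load 60/80]
7 shelves opened.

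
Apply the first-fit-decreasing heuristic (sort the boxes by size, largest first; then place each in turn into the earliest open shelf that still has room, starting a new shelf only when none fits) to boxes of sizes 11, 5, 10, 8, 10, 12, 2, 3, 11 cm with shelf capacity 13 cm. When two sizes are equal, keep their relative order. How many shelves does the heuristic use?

Sorted descending: 12, 11, 11, 10, 10, 8, 5, 3, 2.
  12 → shelf 1 (new)  [load 12/13]
  11 → shelf 2 (new)  [load 11/13]
  11 → shelf 3 (new)  [load 11/13]
  10 → shelf 4 (new)  [load 10/13]
  10 → shelf 5 (new)  [load 10/13]
  8 → shelf 6 (new)  [load 8/13]
  5 → shelf 6  [load 13/13]
  3 → shelf 4  [load 13/13]
  2 → shelf 2  [load 13/13]
6 shelves opened.

6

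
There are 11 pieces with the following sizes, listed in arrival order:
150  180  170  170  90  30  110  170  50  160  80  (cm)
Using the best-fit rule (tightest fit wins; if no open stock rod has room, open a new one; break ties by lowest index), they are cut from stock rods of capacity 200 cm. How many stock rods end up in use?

8

  150 → stock rod 1 (new)  [load 150/200]
  180 → stock rod 2 (new)  [load 180/200]
  170 → stock rod 3 (new)  [load 170/200]
  170 → stock rod 4 (new)  [load 170/200]
  90 → stock rod 5 (new)  [load 90/200]
  30 → stock rod 3  [load 200/200]
  110 → stock rod 5  [load 200/200]
  170 → stock rod 6 (new)  [load 170/200]
  50 → stock rod 1  [load 200/200]
  160 → stock rod 7 (new)  [load 160/200]
  80 → stock rod 8 (new)  [load 80/200]
8 stock rods opened.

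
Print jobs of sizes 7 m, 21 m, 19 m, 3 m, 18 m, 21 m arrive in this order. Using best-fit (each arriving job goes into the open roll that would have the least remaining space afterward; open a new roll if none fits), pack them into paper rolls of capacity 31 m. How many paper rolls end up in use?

  7 → roll 1 (new)  [load 7/31]
  21 → roll 1  [load 28/31]
  19 → roll 2 (new)  [load 19/31]
  3 → roll 1  [load 31/31]
  18 → roll 3 (new)  [load 18/31]
  21 → roll 4 (new)  [load 21/31]
4 paper rolls opened.

4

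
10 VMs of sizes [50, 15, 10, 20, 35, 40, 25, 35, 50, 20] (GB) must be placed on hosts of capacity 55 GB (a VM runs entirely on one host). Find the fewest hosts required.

6

Total = 50 + 50 + 40 + 35 + 35 + 25 + 20 + 20 + 15 + 10 = 300 GB.
Lower bound: ⌈300/55⌉ = 6 hosts.
A packing using 6 hosts:
  host 1: 50 = 50
  host 2: 50 = 50
  host 3: 40 + 15 = 55
  host 4: 35 + 20 = 55
  host 5: 35 + 20 = 55
  host 6: 25 + 10 = 35
This matches the lower bound, so 6 is optimal.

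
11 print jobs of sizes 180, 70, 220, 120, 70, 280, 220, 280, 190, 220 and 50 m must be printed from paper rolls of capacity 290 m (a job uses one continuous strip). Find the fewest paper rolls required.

Total = 280 + 280 + 220 + 220 + 220 + 190 + 180 + 120 + 70 + 70 + 50 = 1900 m.
Lower bound: ⌈1900/290⌉ = 7 paper rolls.
A packing using 8 paper rolls:
  roll 1: 280 = 280
  roll 2: 280 = 280
  roll 3: 220 + 70 = 290
  roll 4: 220 + 70 = 290
  roll 5: 220 + 50 = 270
  roll 6: 190 = 190
  roll 7: 180 = 180
  roll 8: 120 = 120
No arrangement into 7 paper rolls stays within capacity, so 8 is optimal.

8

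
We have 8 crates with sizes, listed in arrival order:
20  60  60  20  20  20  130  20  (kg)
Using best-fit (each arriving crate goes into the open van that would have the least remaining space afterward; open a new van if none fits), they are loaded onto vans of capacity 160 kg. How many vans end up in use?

  20 → van 1 (new)  [load 20/160]
  60 → van 1  [load 80/160]
  60 → van 1  [load 140/160]
  20 → van 1  [load 160/160]
  20 → van 2 (new)  [load 20/160]
  20 → van 2  [load 40/160]
  130 → van 3 (new)  [load 130/160]
  20 → van 3  [load 150/160]
3 vans opened.

3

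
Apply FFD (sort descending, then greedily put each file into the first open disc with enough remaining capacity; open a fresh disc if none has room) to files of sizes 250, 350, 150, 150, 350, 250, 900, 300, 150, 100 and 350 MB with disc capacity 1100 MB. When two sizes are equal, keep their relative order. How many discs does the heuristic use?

4

Sorted descending: 900, 350, 350, 350, 300, 250, 250, 150, 150, 150, 100.
  900 → disc 1 (new)  [load 900/1100]
  350 → disc 2 (new)  [load 350/1100]
  350 → disc 2  [load 700/1100]
  350 → disc 2  [load 1050/1100]
  300 → disc 3 (new)  [load 300/1100]
  250 → disc 3  [load 550/1100]
  250 → disc 3  [load 800/1100]
  150 → disc 1  [load 1050/1100]
  150 → disc 3  [load 950/1100]
  150 → disc 3  [load 1100/1100]
  100 → disc 4 (new)  [load 100/1100]
4 discs opened.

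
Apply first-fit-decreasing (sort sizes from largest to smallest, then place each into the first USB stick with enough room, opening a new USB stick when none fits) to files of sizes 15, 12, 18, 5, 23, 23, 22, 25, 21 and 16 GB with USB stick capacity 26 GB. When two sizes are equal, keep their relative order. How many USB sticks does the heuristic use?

Sorted descending: 25, 23, 23, 22, 21, 18, 16, 15, 12, 5.
  25 → USB stick 1 (new)  [load 25/26]
  23 → USB stick 2 (new)  [load 23/26]
  23 → USB stick 3 (new)  [load 23/26]
  22 → USB stick 4 (new)  [load 22/26]
  21 → USB stick 5 (new)  [load 21/26]
  18 → USB stick 6 (new)  [load 18/26]
  16 → USB stick 7 (new)  [load 16/26]
  15 → USB stick 8 (new)  [load 15/26]
  12 → USB stick 9 (new)  [load 12/26]
  5 → USB stick 5  [load 26/26]
9 USB sticks opened.

9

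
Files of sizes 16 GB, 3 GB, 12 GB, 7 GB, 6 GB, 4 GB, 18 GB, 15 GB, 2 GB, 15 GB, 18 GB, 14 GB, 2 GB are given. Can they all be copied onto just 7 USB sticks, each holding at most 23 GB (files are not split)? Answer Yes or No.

Yes

A valid assignment using 7 USB sticks:
  USB stick 1: 18 + 4 = 22
  USB stick 2: 18 + 3 + 2 = 23
  USB stick 3: 16 + 7 = 23
  USB stick 4: 15 + 6 + 2 = 23
  USB stick 5: 15 = 15
  USB stick 6: 14 = 14
  USB stick 7: 12 = 12
Every load is within 23 GB, so 7 USB sticks suffice.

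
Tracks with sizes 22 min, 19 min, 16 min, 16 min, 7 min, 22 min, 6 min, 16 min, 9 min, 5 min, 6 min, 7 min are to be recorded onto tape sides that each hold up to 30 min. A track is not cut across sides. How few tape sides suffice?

Total = 22 + 22 + 19 + 16 + 16 + 16 + 9 + 7 + 7 + 6 + 6 + 5 = 151 min.
Lower bound: ⌈151/30⌉ = 6 tape sides.
A packing using 6 tape sides:
  side 1: 22 + 7 = 29
  side 2: 22 + 7 = 29
  side 3: 19 + 9 = 28
  side 4: 16 + 6 + 6 = 28
  side 5: 16 + 5 = 21
  side 6: 16 = 16
This matches the lower bound, so 6 is optimal.

6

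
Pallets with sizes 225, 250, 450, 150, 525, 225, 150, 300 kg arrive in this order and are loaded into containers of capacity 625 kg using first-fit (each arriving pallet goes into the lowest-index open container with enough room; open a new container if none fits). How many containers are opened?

4

  225 → container 1 (new)  [load 225/625]
  250 → container 1  [load 475/625]
  450 → container 2 (new)  [load 450/625]
  150 → container 1  [load 625/625]
  525 → container 3 (new)  [load 525/625]
  225 → container 4 (new)  [load 225/625]
  150 → container 2  [load 600/625]
  300 → container 4  [load 525/625]
4 containers opened.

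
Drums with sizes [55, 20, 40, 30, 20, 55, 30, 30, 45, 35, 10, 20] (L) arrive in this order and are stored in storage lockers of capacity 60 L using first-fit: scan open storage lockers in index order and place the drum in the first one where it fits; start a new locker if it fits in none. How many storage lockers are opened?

  55 → locker 1 (new)  [load 55/60]
  20 → locker 2 (new)  [load 20/60]
  40 → locker 2  [load 60/60]
  30 → locker 3 (new)  [load 30/60]
  20 → locker 3  [load 50/60]
  55 → locker 4 (new)  [load 55/60]
  30 → locker 5 (new)  [load 30/60]
  30 → locker 5  [load 60/60]
  45 → locker 6 (new)  [load 45/60]
  35 → locker 7 (new)  [load 35/60]
  10 → locker 3  [load 60/60]
  20 → locker 7  [load 55/60]
7 storage lockers opened.

7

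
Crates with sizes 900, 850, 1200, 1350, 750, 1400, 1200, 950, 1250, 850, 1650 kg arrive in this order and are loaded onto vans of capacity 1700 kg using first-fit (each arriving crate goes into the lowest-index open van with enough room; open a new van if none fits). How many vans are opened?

  900 → van 1 (new)  [load 900/1700]
  850 → van 2 (new)  [load 850/1700]
  1200 → van 3 (new)  [load 1200/1700]
  1350 → van 4 (new)  [load 1350/1700]
  750 → van 1  [load 1650/1700]
  1400 → van 5 (new)  [load 1400/1700]
  1200 → van 6 (new)  [load 1200/1700]
  950 → van 7 (new)  [load 950/1700]
  1250 → van 8 (new)  [load 1250/1700]
  850 → van 2  [load 1700/1700]
  1650 → van 9 (new)  [load 1650/1700]
9 vans opened.

9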